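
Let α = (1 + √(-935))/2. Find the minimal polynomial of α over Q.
m_α(x) = x^2 - x + 234

From 2α - 1 = √(-935), squaring gives (2α - 1)^2 = -935, i.e. 4α^2 - 4α + 1 = -935, so α^2 - α + (1 + 935)/4 = 0. Since -935 ≡ 1 (mod 4), (1 + 935)/4 = 234 ∈ Z. The polynomial x^2 - x + 234 has discriminant 1 - 4·(234) = -935, which is not a perfect square in Q (d = -935 is squarefree and ≠ 1), so x^2 - x + 234 is irreducible over Q. It is the minimal polynomial of α.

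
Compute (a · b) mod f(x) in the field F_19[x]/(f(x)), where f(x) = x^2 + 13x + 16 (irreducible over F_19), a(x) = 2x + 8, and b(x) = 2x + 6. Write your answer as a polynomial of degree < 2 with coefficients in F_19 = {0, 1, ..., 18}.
a · b ≡ 14x + 3 (mod f(x))

Multiply in F_19[x]: a(x)·b(x) = (2x + 8)·(2x + 6) = 4x^2 + 9x + 10. This has degree ≥ 2, so divide by f(x) over F_19: 4x^2 + 9x + 10 = (4)·(x^2 + 13x + 16) + (14x + 3). Hence a·b ≡ 14x + 3 (mod f). (F_19[x]/(f) is a field with 19^2 = 361 elements since f is irreducible of degree 2.)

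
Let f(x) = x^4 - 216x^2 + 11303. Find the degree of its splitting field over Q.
[K : Q] = 4

Solving the quadratic in x^2: x^2 = (216 ± √(216^2 - 4·11303))/2 = (216 ± √1444)/2 = (216 ± 38)/2, giving x^2 = 89 or x^2 = 127. So f(x) = (x^2 - 89)(x^2 - 127) and the roots of f are ±√89, ±√127. Hence the splitting field is K = Q(√89, √127). Since 89 and 127 are distinct squarefree integers > 1, their product 11303 is not a perfect square, so √127 ∉ Q(√89). By the tower law [K:Q] = [Q(√89,√127):Q(√89)] · [Q(√89):Q] = 2 · 2 = 4.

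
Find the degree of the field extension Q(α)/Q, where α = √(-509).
[Q(α):Q] = 2

[Q(α):Q] equals the degree of the minimal polynomial of α. Here α^2 = -509 and x^2 + 509 is irreducible (d = -509 is squarefree, ≠ 1, hence not a square), so deg(m_α) = 2. Thus [Q(α):Q] = 2.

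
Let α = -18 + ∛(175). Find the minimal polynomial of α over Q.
m_α(x) = x^3 + 54x^2 + 972x + 5657

Set β = α + 18 = ∛(175), so β^3 = 175. Then (α + 18)^3 - 175 = 0, i.e. α is a root of g(x) = (x + 18)^3 - 175 = x^3 + 54x^2 + 972x + 5657. Since g(x) = h(x + 18) where h(x) = x^3 - 175, and h is irreducible over Q (because 175 is not a perfect cube, so h has no rational root, and a monic cubic with no rational root is irreducible), g is also irreducible (irreducibility is preserved under the substitution x → x + 18). Hence m_α(x) = x^3 + 54x^2 + 972x + 5657.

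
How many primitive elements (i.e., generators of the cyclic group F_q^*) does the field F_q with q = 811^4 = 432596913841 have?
There are φ(432596913840) = 85837086720 primitive elements

F_q^* is cyclic of order q - 1 = 432596913840. A cyclic group of order m has exactly φ(m) generators. Here m = 432596913840 = 2^4 · 3^4 · 5 · 7 · 13 · 29 · 41 · 617, so the number of primitive elements is φ(432596913840) = 85837086720.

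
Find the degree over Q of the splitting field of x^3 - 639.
[K : Q] = 6

The roots of x^3 - 639 are ∛639, ω∛639, ω^2∛639 where ω = e^(2πi/3) is a primitive cube root of unity, so K = Q(∛639, ω). Now [Q(∛639):Q] = 3 (since 639 is not a perfect cube, x^3 - 639 is irreducible) and [Q(ω):Q] = 2. Both 2 and 3 divide [K:Q], and [K:Q] ≤ 3·2 = 6, so [K:Q] = 6. (Equivalently: Q(∛639) ⊂ R but ω ∉ R, so [K : Q(∛639)] = 2.)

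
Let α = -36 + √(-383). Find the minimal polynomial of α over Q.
m_α(x) = x^2 + 72x + 1679

From α + 36 = √(-383), squaring gives (α + 36)^2 = -383, i.e. α^2 + 72α + 1296 = -383, so α^2 + 72α + 1679 = 0. The discriminant of x^2 + 72x + 1679 is (72)^2 - 4·(1679) = 5184 - 6716 = -1532, and 4·(-383) is not a perfect square in Q since -383 is squarefree and ≠ 1. Hence x^2 + 72x + 1679 is irreducible over Q and is the minimal polynomial of α.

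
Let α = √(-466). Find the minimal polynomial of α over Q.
m_α(x) = x^2 + 466

α satisfies α^2 + 466 = 0, so x^2 + 466 annihilates α. Since d = -466 is squarefree and ≠ 1, it is not a perfect square in Q, so x^2 + 466 has no rational root and is therefore irreducible over Q (a degree-2 polynomial over a field is irreducible iff it has no root). Hence m_α(x) = x^2 + 466.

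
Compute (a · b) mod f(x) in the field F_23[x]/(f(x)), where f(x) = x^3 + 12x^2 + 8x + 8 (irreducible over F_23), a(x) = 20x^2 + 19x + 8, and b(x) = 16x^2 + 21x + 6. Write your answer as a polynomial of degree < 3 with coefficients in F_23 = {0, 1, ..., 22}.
a · b ≡ 13x^2 + 18x + 21 (mod f(x))

Multiply in F_23[x]: a(x)·b(x) = (20x^2 + 19x + 8)·(16x^2 + 21x + 6) = 21x^4 + 11x^3 + 3x^2 + 6x + 2. This has degree ≥ 3, so divide by f(x) over F_23: 21x^4 + 11x^3 + 3x^2 + 6x + 2 = (21x + 12)·(x^3 + 12x^2 + 8x + 8) + (13x^2 + 18x + 21). Hence a·b ≡ 13x^2 + 18x + 21 (mod f). (F_23[x]/(f) is a field with 23^3 = 12167 elements since f is irreducible of degree 3.)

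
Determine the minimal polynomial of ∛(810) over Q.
m_α(x) = x^3 - 810

α satisfies α^3 = 810, so x^3 - 810 annihilates α. By the rational root test, a rational root p/q (in lowest terms) of x^3 - 810 would satisfy p^3 = 810 q^3, forcing q = 1 and p^3 = 810; but 810 is not a perfect cube, contradiction. A monic cubic over Q with no rational root is irreducible (any nontrivial factorization would include a linear factor). Hence x^3 - 810 is the minimal polynomial of α, and in particular [Q(α):Q] = 3.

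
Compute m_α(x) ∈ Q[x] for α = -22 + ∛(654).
m_α(x) = x^3 + 66x^2 + 1452x + 9994

Set β = α + 22 = ∛(654), so β^3 = 654. Then (α + 22)^3 - 654 = 0, i.e. α is a root of g(x) = (x + 22)^3 - 654 = x^3 + 66x^2 + 1452x + 9994. Since g(x) = h(x + 22) where h(x) = x^3 - 654, and h is irreducible over Q (because 654 is not a perfect cube, so h has no rational root, and a monic cubic with no rational root is irreducible), g is also irreducible (irreducibility is preserved under the substitution x → x + 22). Hence m_α(x) = x^3 + 66x^2 + 1452x + 9994.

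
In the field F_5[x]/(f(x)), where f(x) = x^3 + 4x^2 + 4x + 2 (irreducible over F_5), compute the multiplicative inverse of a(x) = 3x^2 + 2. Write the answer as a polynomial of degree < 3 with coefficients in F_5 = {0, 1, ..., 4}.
a(x)^(-1) ≡ 3x + 2 (mod f(x))

Since f is irreducible over F_5, F_5[x]/(f) is a field and a(x) ≠ 0 has an inverse. Apply the extended Euclidean algorithm to f(x) and a(x) in F_5[x]: f(x) = (2x + 3)·a(x) + (1). The last nonzero remainder is the constant 1 = gcd(f, a) in F_5. Back-substituting through the division chain expresses 1 = s(x)·a(x) + t(x)·f(x) with s(x) ≡ 3x + 2 (mod f), so a(x)^(-1) ≡ s(x) = 3x + 2 (mod f). Check: (3x^2 + 2)·(3x + 2) = 4x^3 + x^2 + x + 4 ≡ 1 (mod x^3 + 4x^2 + 4x + 2).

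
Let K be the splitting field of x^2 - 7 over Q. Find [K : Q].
[K : Q] = 2

f(x) = x^2 - 7 factors as (x - √7)(x + √7). The splitting field is K = Q(√7). Since 7 is squarefree and > 1, it is not a perfect square, so x^2 - 7 is irreducible over Q and [Q(√7) : Q] = 2. Hence [K : Q] = 2.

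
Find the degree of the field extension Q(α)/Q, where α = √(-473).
[Q(α):Q] = 2

[Q(α):Q] equals the degree of the minimal polynomial of α. Here α^2 = -473 and x^2 + 473 is irreducible (d = -473 is squarefree, ≠ 1, hence not a square), so deg(m_α) = 2. Thus [Q(α):Q] = 2.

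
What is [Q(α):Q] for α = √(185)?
[Q(α):Q] = 2

[Q(α):Q] equals the degree of the minimal polynomial of α. Here α^2 = 185 and x^2 - 185 is irreducible (d = 185 is squarefree, ≠ 1, hence not a square), so deg(m_α) = 2. Thus [Q(α):Q] = 2.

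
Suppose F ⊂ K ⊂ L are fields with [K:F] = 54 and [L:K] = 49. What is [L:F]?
[L:F] = 2646

The tower law says that for any tower of field extensions F ⊂ K ⊂ L with finite degrees, [L:F] = [L:K] · [K:F]. Here this gives [L:F] = 49 · 54 = 2646.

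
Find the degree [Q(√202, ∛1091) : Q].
[Q(√202, ∛1091) : Q] = 6

Let L = Q(√202, ∛1091). Since Q(√202) ⊂ L and [Q(√202):Q] = 2, the tower law gives 2 | [L:Q]. Likewise Q(∛1091) ⊂ L with [Q(∛1091):Q] = 3 (because 1091 is not a perfect cube), so 3 | [L:Q]. As gcd(2,3) = 1, [L:Q] is divisible by 6. Conversely L is generated over Q by √202 and ∛1091, so [L:Q] ≤ 2·3 = 6. Therefore [Q(√202, ∛1091) : Q] = 6.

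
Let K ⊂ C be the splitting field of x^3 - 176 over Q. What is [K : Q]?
[K : Q] = 6

The roots of x^3 - 176 are ∛176, ω∛176, ω^2∛176 where ω = e^(2πi/3) is a primitive cube root of unity, so K = Q(∛176, ω). Now [Q(∛176):Q] = 3 (since 176 is not a perfect cube, x^3 - 176 is irreducible) and [Q(ω):Q] = 2. Both 2 and 3 divide [K:Q], and [K:Q] ≤ 3·2 = 6, so [K:Q] = 6. (Equivalently: Q(∛176) ⊂ R but ω ∉ R, so [K : Q(∛176)] = 2.)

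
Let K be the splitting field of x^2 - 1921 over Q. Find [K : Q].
[K : Q] = 2

f(x) = x^2 - 1921 factors as (x - √1921)(x + √1921). The splitting field is K = Q(√1921). Since 1921 is squarefree and > 1, it is not a perfect square, so x^2 - 1921 is irreducible over Q and [Q(√1921) : Q] = 2. Hence [K : Q] = 2.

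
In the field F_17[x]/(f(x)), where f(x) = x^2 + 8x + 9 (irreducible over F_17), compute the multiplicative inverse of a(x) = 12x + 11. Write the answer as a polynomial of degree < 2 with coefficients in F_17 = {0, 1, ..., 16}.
a(x)^(-1) ≡ 14x (mod f(x))

Since f is irreducible over F_17, F_17[x]/(f) is a field and a(x) ≠ 0 has an inverse. Apply the extended Euclidean algorithm to f(x) and a(x) in F_17[x]: f(x) = (10x)·a(x) + (9). The last nonzero remainder is the constant 9 = gcd(f, a) in F_17. Back-substituting through the division chain expresses 9 = s(x)·a(x) + t(x)·f(x) with s(x) ≡ 7x (mod f), so (7x)·a(x) ≡ 9 (mod f). Multiplying by 9^(-1) ≡ 2 in F_17 gives a(x)^(-1) ≡ 2·(7x) ≡ 14x (mod f). Check: (12x + 11)·(14x) = 15x^2 + x ≡ 1 (mod x^2 + 8x + 9).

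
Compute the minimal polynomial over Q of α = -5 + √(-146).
m_α(x) = x^2 + 10x + 171

From α + 5 = √(-146), squaring gives (α + 5)^2 = -146, i.e. α^2 + 10α + 25 = -146, so α^2 + 10α + 171 = 0. The discriminant of x^2 + 10x + 171 is (10)^2 - 4·(171) = 100 - 684 = -584, and 4·(-146) is not a perfect square in Q since -146 is squarefree and ≠ 1. Hence x^2 + 10x + 171 is irreducible over Q and is the minimal polynomial of α.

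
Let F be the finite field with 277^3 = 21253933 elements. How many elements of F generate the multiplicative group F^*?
There are φ(21253932) = 5474304 primitive elements

F_q^* is cyclic of order q - 1 = 21253932. A cyclic group of order m has exactly φ(m) generators. Here m = 21253932 = 2^2 · 3^2 · 7 · 19 · 23 · 193, so the number of primitive elements is φ(21253932) = 5474304.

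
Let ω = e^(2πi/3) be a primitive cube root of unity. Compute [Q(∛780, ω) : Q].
[Q(∛780, ω) : Q] = 6

[Q(∛780):Q] = 3 (min poly x^3 - 780, irreducible since 780 is not a perfect cube). [Q(ω):Q] = 2 (min poly x^2 + x + 1). Since Q(∛780) ⊂ R and ω ∉ R, we have ω ∉ Q(∛780), so x^2 + x + 1 remains irreducible over Q(∛780) and [Q(∛780, ω) : Q(∛780)] = 2. By the tower law, [Q(∛780, ω) : Q] = 3 · 2 = 6. (In fact Q(∛780, ω) is the splitting field of x^3 - 780 over Q.)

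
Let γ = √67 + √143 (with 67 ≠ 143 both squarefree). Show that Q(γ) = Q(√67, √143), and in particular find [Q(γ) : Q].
[Q(γ) : Q] = 4 (equivalently, Q(γ) = Q(√67, √143))

Obviously Q(γ) ⊆ Q(√67, √143), and [Q(√67, √143):Q] = 4 (since 67, 143 are distinct squarefree integers > 1 with 9581 not a perfect square). To show equality we compute the minimal polynomial of γ. From γ = √67 + √143: γ^2 = 67 + 2√(9581) + 143 = 210 + 2√(9581), so γ^2 - 210 = 2√(9581); squaring, (γ^2 - 210)^2 = 4·9581, i.e. γ^4 - 420γ^2 + 44100 - 38324 = 0, i.e. γ^4 - 420γ^2 + 5776 = 0. So γ is a root of x^4 - 420x^2 + 5776. This polynomial is irreducible over Q: it has no rational root (each ±√67 ± √143 is irrational), and any factorization into two quadratics over Q would force √(9581) ∈ Q (pairing opposite roots) or √67, √143 ∈ Q (other pairings), all impossible. Hence [Q(γ):Q] = 4 = [Q(√67, √143):Q], so Q(γ) = Q(√67, √143).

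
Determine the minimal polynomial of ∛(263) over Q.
m_α(x) = x^3 - 263

α satisfies α^3 = 263, so x^3 - 263 annihilates α. By the rational root test, a rational root p/q (in lowest terms) of x^3 - 263 would satisfy p^3 = 263 q^3, forcing q = 1 and p^3 = 263; but 263 is not a perfect cube, contradiction. A monic cubic over Q with no rational root is irreducible (any nontrivial factorization would include a linear factor). Hence x^3 - 263 is the minimal polynomial of α, and in particular [Q(α):Q] = 3.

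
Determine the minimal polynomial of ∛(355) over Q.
m_α(x) = x^3 - 355

α satisfies α^3 = 355, so x^3 - 355 annihilates α. By the rational root test, a rational root p/q (in lowest terms) of x^3 - 355 would satisfy p^3 = 355 q^3, forcing q = 1 and p^3 = 355; but 355 is not a perfect cube, contradiction. A monic cubic over Q with no rational root is irreducible (any nontrivial factorization would include a linear factor). Hence x^3 - 355 is the minimal polynomial of α, and in particular [Q(α):Q] = 3.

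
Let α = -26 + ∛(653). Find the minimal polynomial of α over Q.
m_α(x) = x^3 + 78x^2 + 2028x + 16923

Set β = α + 26 = ∛(653), so β^3 = 653. Then (α + 26)^3 - 653 = 0, i.e. α is a root of g(x) = (x + 26)^3 - 653 = x^3 + 78x^2 + 2028x + 16923. Since g(x) = h(x + 26) where h(x) = x^3 - 653, and h is irreducible over Q (because 653 is not a perfect cube, so h has no rational root, and a monic cubic with no rational root is irreducible), g is also irreducible (irreducibility is preserved under the substitution x → x + 26). Hence m_α(x) = x^3 + 78x^2 + 2028x + 16923.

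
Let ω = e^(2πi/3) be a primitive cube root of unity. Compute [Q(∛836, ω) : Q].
[Q(∛836, ω) : Q] = 6

[Q(∛836):Q] = 3 (min poly x^3 - 836, irreducible since 836 is not a perfect cube). [Q(ω):Q] = 2 (min poly x^2 + x + 1). Since Q(∛836) ⊂ R and ω ∉ R, we have ω ∉ Q(∛836), so x^2 + x + 1 remains irreducible over Q(∛836) and [Q(∛836, ω) : Q(∛836)] = 2. By the tower law, [Q(∛836, ω) : Q] = 3 · 2 = 6. (In fact Q(∛836, ω) is the splitting field of x^3 - 836 over Q.)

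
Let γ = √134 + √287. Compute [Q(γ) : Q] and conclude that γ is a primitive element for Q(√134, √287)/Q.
[Q(γ) : Q] = 4 (equivalently, Q(γ) = Q(√134, √287))

Obviously Q(γ) ⊆ Q(√134, √287), and [Q(√134, √287):Q] = 4 (since 134, 287 are distinct squarefree integers > 1 with 38458 not a perfect square). To show equality we compute the minimal polynomial of γ. From γ = √134 + √287: γ^2 = 134 + 2√(38458) + 287 = 421 + 2√(38458), so γ^2 - 421 = 2√(38458); squaring, (γ^2 - 421)^2 = 4·38458, i.e. γ^4 - 842γ^2 + 177241 - 153832 = 0, i.e. γ^4 - 842γ^2 + 23409 = 0. So γ is a root of x^4 - 842x^2 + 23409. This polynomial is irreducible over Q: it has no rational root (each ±√134 ± √287 is irrational), and any factorization into two quadratics over Q would force √(38458) ∈ Q (pairing opposite roots) or √134, √287 ∈ Q (other pairings), all impossible. Hence [Q(γ):Q] = 4 = [Q(√134, √287):Q], so Q(γ) = Q(√134, √287).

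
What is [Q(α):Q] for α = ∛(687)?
[Q(α):Q] = 3

The minimal polynomial of α is x^3 - 687, irreducible over Q since 687 is not a perfect cube (so x^3 - 687 has no rational root). Hence [Q(α):Q] = deg(m_α) = 3.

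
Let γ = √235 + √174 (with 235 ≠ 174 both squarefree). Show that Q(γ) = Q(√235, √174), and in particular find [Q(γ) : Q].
[Q(γ) : Q] = 4 (equivalently, Q(γ) = Q(√235, √174))

Obviously Q(γ) ⊆ Q(√235, √174), and [Q(√235, √174):Q] = 4 (since 235, 174 are distinct squarefree integers > 1 with 40890 not a perfect square). To show equality we compute the minimal polynomial of γ. From γ = √235 + √174: γ^2 = 235 + 2√(40890) + 174 = 409 + 2√(40890), so γ^2 - 409 = 2√(40890); squaring, (γ^2 - 409)^2 = 4·40890, i.e. γ^4 - 818γ^2 + 167281 - 163560 = 0, i.e. γ^4 - 818γ^2 + 3721 = 0. So γ is a root of x^4 - 818x^2 + 3721. This polynomial is irreducible over Q: it has no rational root (each ±√235 ± √174 is irrational), and any factorization into two quadratics over Q would force √(40890) ∈ Q (pairing opposite roots) or √235, √174 ∈ Q (other pairings), all impossible. Hence [Q(γ):Q] = 4 = [Q(√235, √174):Q], so Q(γ) = Q(√235, √174).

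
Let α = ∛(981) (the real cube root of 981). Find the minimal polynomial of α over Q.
m_α(x) = x^3 - 981

α satisfies α^3 = 981, so x^3 - 981 annihilates α. By the rational root test, a rational root p/q (in lowest terms) of x^3 - 981 would satisfy p^3 = 981 q^3, forcing q = 1 and p^3 = 981; but 981 is not a perfect cube, contradiction. A monic cubic over Q with no rational root is irreducible (any nontrivial factorization would include a linear factor). Hence x^3 - 981 is the minimal polynomial of α, and in particular [Q(α):Q] = 3.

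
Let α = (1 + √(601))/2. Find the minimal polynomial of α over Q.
m_α(x) = x^2 - x - 150

From 2α - 1 = √(601), squaring gives (2α - 1)^2 = 601, i.e. 4α^2 - 4α + 1 = 601, so α^2 - α + (1 - 601)/4 = 0. Since 601 ≡ 1 (mod 4), (1 - 601)/4 = -150 ∈ Z. The polynomial x^2 - x - 150 has discriminant 1 - 4·(-150) = 601, which is not a perfect square in Q (d = 601 is squarefree and ≠ 1), so x^2 - x - 150 is irreducible over Q. It is the minimal polynomial of α.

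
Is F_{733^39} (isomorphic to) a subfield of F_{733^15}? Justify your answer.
No: F_{733^39} is not a subfield of F_{733^15}

F_{p^m} embeds in F_{p^n} iff m | n. Here 39 ∤ 15 (since 15 = 0·39 + 15 with remainder 15 ≠ 0), so F_{733^39} is not a subfield of F_{733^15}. Equivalently: if it were, the tower law would give 39 = [F_{733^39}:F_733] dividing [F_{733^15}:F_733] = 15, contradiction.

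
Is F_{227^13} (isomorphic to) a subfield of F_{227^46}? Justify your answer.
No: F_{227^13} is not a subfield of F_{227^46}

F_{p^m} embeds in F_{p^n} iff m | n. Here 13 ∤ 46 (since 46 = 3·13 + 7 with remainder 7 ≠ 0), so F_{227^13} is not a subfield of F_{227^46}. Equivalently: if it were, the tower law would give 13 = [F_{227^13}:F_227] dividing [F_{227^46}:F_227] = 46, contradiction.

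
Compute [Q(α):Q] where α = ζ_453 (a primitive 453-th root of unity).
[Q(α):Q] = 300

The minimal polynomial of ζ_453 over Q is the 453-th cyclotomic polynomial Φ_453(x), which is irreducible over Q and has degree φ(453) = 300. Hence [Q(α):Q] = φ(453) = 300.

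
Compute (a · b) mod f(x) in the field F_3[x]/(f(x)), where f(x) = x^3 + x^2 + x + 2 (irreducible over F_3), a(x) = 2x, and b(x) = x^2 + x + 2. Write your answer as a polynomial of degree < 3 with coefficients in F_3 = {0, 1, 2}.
a · b ≡ 2x + 2 (mod f(x))

Multiply in F_3[x]: a(x)·b(x) = (2x)·(x^2 + x + 2) = 2x^3 + 2x^2 + x. This has degree ≥ 3, so divide by f(x) over F_3: 2x^3 + 2x^2 + x = (2)·(x^3 + x^2 + x + 2) + (2x + 2). Hence a·b ≡ 2x + 2 (mod f). (F_3[x]/(f) is a field with 3^3 = 27 elements since f is irreducible of degree 3.)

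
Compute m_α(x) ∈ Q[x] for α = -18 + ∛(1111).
m_α(x) = x^3 + 54x^2 + 972x + 4721

Set β = α + 18 = ∛(1111), so β^3 = 1111. Then (α + 18)^3 - 1111 = 0, i.e. α is a root of g(x) = (x + 18)^3 - 1111 = x^3 + 54x^2 + 972x + 4721. Since g(x) = h(x + 18) where h(x) = x^3 - 1111, and h is irreducible over Q (because 1111 is not a perfect cube, so h has no rational root, and a monic cubic with no rational root is irreducible), g is also irreducible (irreducibility is preserved under the substitution x → x + 18). Hence m_α(x) = x^3 + 54x^2 + 972x + 4721.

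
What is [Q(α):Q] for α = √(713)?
[Q(α):Q] = 2

[Q(α):Q] equals the degree of the minimal polynomial of α. Here α^2 = 713 and x^2 - 713 is irreducible (d = 713 is squarefree, ≠ 1, hence not a square), so deg(m_α) = 2. Thus [Q(α):Q] = 2.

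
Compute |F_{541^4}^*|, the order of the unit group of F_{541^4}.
|F_{541^4}^*| = 85662167760

F_{541^4} has 541^4 = 85662167761 elements; its multiplicative group consists of all nonzero elements, so |F_{541^4}^*| = 85662167761 - 1 = 85662167760. (It is cyclic since any finite subgroup of the multiplicative group of a field is cyclic.)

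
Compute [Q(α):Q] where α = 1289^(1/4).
[Q(α):Q] = 4

α is a root of x^4 - 1289. By Eisenstein's criterion at the prime p = 1289 (which divides the constant term 1289 but p^2 = 1661521 does not, since 1289 is squarefree), x^4 - 1289 is irreducible over Q. Hence [Q(α):Q] = 4.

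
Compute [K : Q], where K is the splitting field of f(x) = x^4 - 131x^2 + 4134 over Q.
[K : Q] = 4

Solving the quadratic in x^2: x^2 = (131 ± √(131^2 - 4·4134))/2 = (131 ± √625)/2 = (131 ± 25)/2, giving x^2 = 78 or x^2 = 53. So f(x) = (x^2 - 78)(x^2 - 53) and the roots of f are ±√78, ±√53. Hence the splitting field is K = Q(√78, √53). Since 78 and 53 are distinct squarefree integers > 1, their product 4134 is not a perfect square, so √53 ∉ Q(√78). By the tower law [K:Q] = [Q(√78,√53):Q(√78)] · [Q(√78):Q] = 2 · 2 = 4.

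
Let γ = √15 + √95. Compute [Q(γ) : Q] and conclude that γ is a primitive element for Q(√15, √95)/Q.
[Q(γ) : Q] = 4 (equivalently, Q(γ) = Q(√15, √95))

Obviously Q(γ) ⊆ Q(√15, √95), and [Q(√15, √95):Q] = 4 (since 15, 95 are distinct squarefree integers > 1 with 1425 not a perfect square). To show equality we compute the minimal polynomial of γ. From γ = √15 + √95: γ^2 = 15 + 2√(1425) + 95 = 110 + 2√(1425), so γ^2 - 110 = 2√(1425); squaring, (γ^2 - 110)^2 = 4·1425, i.e. γ^4 - 220γ^2 + 12100 - 5700 = 0, i.e. γ^4 - 220γ^2 + 6400 = 0. So γ is a root of x^4 - 220x^2 + 6400. This polynomial is irreducible over Q: it has no rational root (each ±√15 ± √95 is irrational), and any factorization into two quadratics over Q would force √(1425) ∈ Q (pairing opposite roots) or √15, √95 ∈ Q (other pairings), all impossible. Hence [Q(γ):Q] = 4 = [Q(√15, √95):Q], so Q(γ) = Q(√15, √95).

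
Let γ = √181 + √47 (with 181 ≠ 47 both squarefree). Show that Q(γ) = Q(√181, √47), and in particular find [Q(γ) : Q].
[Q(γ) : Q] = 4 (equivalently, Q(γ) = Q(√181, √47))

Obviously Q(γ) ⊆ Q(√181, √47), and [Q(√181, √47):Q] = 4 (since 181, 47 are distinct squarefree integers > 1 with 8507 not a perfect square). To show equality we compute the minimal polynomial of γ. From γ = √181 + √47: γ^2 = 181 + 2√(8507) + 47 = 228 + 2√(8507), so γ^2 - 228 = 2√(8507); squaring, (γ^2 - 228)^2 = 4·8507, i.e. γ^4 - 456γ^2 + 51984 - 34028 = 0, i.e. γ^4 - 456γ^2 + 17956 = 0. So γ is a root of x^4 - 456x^2 + 17956. This polynomial is irreducible over Q: it has no rational root (each ±√181 ± √47 is irrational), and any factorization into two quadratics over Q would force √(8507) ∈ Q (pairing opposite roots) or √181, √47 ∈ Q (other pairings), all impossible. Hence [Q(γ):Q] = 4 = [Q(√181, √47):Q], so Q(γ) = Q(√181, √47).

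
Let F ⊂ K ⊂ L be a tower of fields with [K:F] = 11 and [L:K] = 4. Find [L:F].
[L:F] = 44

The tower law says that for any tower of field extensions F ⊂ K ⊂ L with finite degrees, [L:F] = [L:K] · [K:F]. Here this gives [L:F] = 4 · 11 = 44.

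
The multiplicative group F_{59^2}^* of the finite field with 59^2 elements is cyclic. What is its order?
|F_{59^2}^*| = 3480

F_{59^2} has 59^2 = 3481 elements; its multiplicative group consists of all nonzero elements, so |F_{59^2}^*| = 3481 - 1 = 3480. (It is cyclic since any finite subgroup of the multiplicative group of a field is cyclic.)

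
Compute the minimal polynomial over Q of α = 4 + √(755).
m_α(x) = x^2 - 8x - 739

From α - 4 = √(755), squaring gives (α - 4)^2 = 755, i.e. α^2 - 8α + 16 = 755, so α^2 - 8α - 739 = 0. The discriminant of x^2 - 8x - 739 is (-8)^2 - 4·(-739) = 64 + 2956 = 3020, and 4·(755) is not a perfect square in Q since 755 is squarefree and ≠ 1. Hence x^2 - 8x - 739 is irreducible over Q and is the minimal polynomial of α.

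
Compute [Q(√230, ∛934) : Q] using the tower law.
[Q(√230, ∛934) : Q] = 6

Let L = Q(√230, ∛934). Since Q(√230) ⊂ L and [Q(√230):Q] = 2, the tower law gives 2 | [L:Q]. Likewise Q(∛934) ⊂ L with [Q(∛934):Q] = 3 (because 934 is not a perfect cube), so 3 | [L:Q]. As gcd(2,3) = 1, [L:Q] is divisible by 6. Conversely L is generated over Q by √230 and ∛934, so [L:Q] ≤ 2·3 = 6. Therefore [Q(√230, ∛934) : Q] = 6.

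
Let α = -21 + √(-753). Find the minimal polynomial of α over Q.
m_α(x) = x^2 + 42x + 1194

From α + 21 = √(-753), squaring gives (α + 21)^2 = -753, i.e. α^2 + 42α + 441 = -753, so α^2 + 42α + 1194 = 0. The discriminant of x^2 + 42x + 1194 is (42)^2 - 4·(1194) = 1764 - 4776 = -3012, and 4·(-753) is not a perfect square in Q since -753 is squarefree and ≠ 1. Hence x^2 + 42x + 1194 is irreducible over Q and is the minimal polynomial of α.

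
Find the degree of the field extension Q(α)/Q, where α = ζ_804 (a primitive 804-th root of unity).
[Q(α):Q] = 264

The minimal polynomial of ζ_804 over Q is the 804-th cyclotomic polynomial Φ_804(x), which is irreducible over Q and has degree φ(804) = 264. Hence [Q(α):Q] = φ(804) = 264.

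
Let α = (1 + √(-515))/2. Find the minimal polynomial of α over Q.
m_α(x) = x^2 - x + 129

From 2α - 1 = √(-515), squaring gives (2α - 1)^2 = -515, i.e. 4α^2 - 4α + 1 = -515, so α^2 - α + (1 + 515)/4 = 0. Since -515 ≡ 1 (mod 4), (1 + 515)/4 = 129 ∈ Z. The polynomial x^2 - x + 129 has discriminant 1 - 4·(129) = -515, which is not a perfect square in Q (d = -515 is squarefree and ≠ 1), so x^2 - x + 129 is irreducible over Q. It is the minimal polynomial of α.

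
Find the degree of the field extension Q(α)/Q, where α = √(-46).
[Q(α):Q] = 2

[Q(α):Q] equals the degree of the minimal polynomial of α. Here α^2 = -46 and x^2 + 46 is irreducible (d = -46 is squarefree, ≠ 1, hence not a square), so deg(m_α) = 2. Thus [Q(α):Q] = 2.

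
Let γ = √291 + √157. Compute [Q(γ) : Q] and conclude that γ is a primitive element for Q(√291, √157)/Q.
[Q(γ) : Q] = 4 (equivalently, Q(γ) = Q(√291, √157))

Obviously Q(γ) ⊆ Q(√291, √157), and [Q(√291, √157):Q] = 4 (since 291, 157 are distinct squarefree integers > 1 with 45687 not a perfect square). To show equality we compute the minimal polynomial of γ. From γ = √291 + √157: γ^2 = 291 + 2√(45687) + 157 = 448 + 2√(45687), so γ^2 - 448 = 2√(45687); squaring, (γ^2 - 448)^2 = 4·45687, i.e. γ^4 - 896γ^2 + 200704 - 182748 = 0, i.e. γ^4 - 896γ^2 + 17956 = 0. So γ is a root of x^4 - 896x^2 + 17956. This polynomial is irreducible over Q: it has no rational root (each ±√291 ± √157 is irrational), and any factorization into two quadratics over Q would force √(45687) ∈ Q (pairing opposite roots) or √291, √157 ∈ Q (other pairings), all impossible. Hence [Q(γ):Q] = 4 = [Q(√291, √157):Q], so Q(γ) = Q(√291, √157).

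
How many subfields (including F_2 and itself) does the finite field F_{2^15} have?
F_{2^15} has 4 subfields

The subfields of F_{p^n} are exactly the fields F_{p^d} for d | n (each is the fixed field of the unique index-d subgroup of Gal(F_{p^n}/F_p) ≅ Z/nZ). The divisors of n = 15 are {1, 3, 5, 15}, giving 4 subfields: F_{2^1}, F_{2^3}, F_{2^5}, F_{2^15}.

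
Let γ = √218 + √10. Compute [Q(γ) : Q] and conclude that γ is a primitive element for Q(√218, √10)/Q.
[Q(γ) : Q] = 4 (equivalently, Q(γ) = Q(√218, √10))

Obviously Q(γ) ⊆ Q(√218, √10), and [Q(√218, √10):Q] = 4 (since 218, 10 are distinct squarefree integers > 1 with 2180 not a perfect square). To show equality we compute the minimal polynomial of γ. From γ = √218 + √10: γ^2 = 218 + 2√(2180) + 10 = 228 + 2√(2180), so γ^2 - 228 = 2√(2180); squaring, (γ^2 - 228)^2 = 4·2180, i.e. γ^4 - 456γ^2 + 51984 - 8720 = 0, i.e. γ^4 - 456γ^2 + 43264 = 0. So γ is a root of x^4 - 456x^2 + 43264. This polynomial is irreducible over Q: it has no rational root (each ±√218 ± √10 is irrational), and any factorization into two quadratics over Q would force √(2180) ∈ Q (pairing opposite roots) or √218, √10 ∈ Q (other pairings), all impossible. Hence [Q(γ):Q] = 4 = [Q(√218, √10):Q], so Q(γ) = Q(√218, √10).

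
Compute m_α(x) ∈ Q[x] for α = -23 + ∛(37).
m_α(x) = x^3 + 69x^2 + 1587x + 12130

Set β = α + 23 = ∛(37), so β^3 = 37. Then (α + 23)^3 - 37 = 0, i.e. α is a root of g(x) = (x + 23)^3 - 37 = x^3 + 69x^2 + 1587x + 12130. Since g(x) = h(x + 23) where h(x) = x^3 - 37, and h is irreducible over Q (because 37 is not a perfect cube, so h has no rational root, and a monic cubic with no rational root is irreducible), g is also irreducible (irreducibility is preserved under the substitution x → x + 23). Hence m_α(x) = x^3 + 69x^2 + 1587x + 12130.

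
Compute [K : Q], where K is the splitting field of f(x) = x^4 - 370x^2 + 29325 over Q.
[K : Q] = 4

Solving the quadratic in x^2: x^2 = (370 ± √(370^2 - 4·29325))/2 = (370 ± √19600)/2 = (370 ± 140)/2, giving x^2 = 115 or x^2 = 255. So f(x) = (x^2 - 115)(x^2 - 255) and the roots of f are ±√115, ±√255. Hence the splitting field is K = Q(√115, √255). Since 115 and 255 are distinct squarefree integers > 1, their product 29325 is not a perfect square, so √255 ∉ Q(√115). By the tower law [K:Q] = [Q(√115,√255):Q(√115)] · [Q(√115):Q] = 2 · 2 = 4.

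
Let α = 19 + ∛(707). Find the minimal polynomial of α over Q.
m_α(x) = x^3 - 57x^2 + 1083x - 7566

Set β = α - 19 = ∛(707), so β^3 = 707. Then (α - 19)^3 - 707 = 0, i.e. α is a root of g(x) = (x - 19)^3 - 707 = x^3 - 57x^2 + 1083x - 7566. Since g(x) = h(x - 19) where h(x) = x^3 - 707, and h is irreducible over Q (because 707 is not a perfect cube, so h has no rational root, and a monic cubic with no rational root is irreducible), g is also irreducible (irreducibility is preserved under the substitution x → x - 19). Hence m_α(x) = x^3 - 57x^2 + 1083x - 7566.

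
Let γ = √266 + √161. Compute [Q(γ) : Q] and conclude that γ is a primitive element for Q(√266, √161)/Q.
[Q(γ) : Q] = 4 (equivalently, Q(γ) = Q(√266, √161))

Obviously Q(γ) ⊆ Q(√266, √161), and [Q(√266, √161):Q] = 4 (since 266, 161 are distinct squarefree integers > 1 with 42826 not a perfect square). To show equality we compute the minimal polynomial of γ. From γ = √266 + √161: γ^2 = 266 + 2√(42826) + 161 = 427 + 2√(42826), so γ^2 - 427 = 2√(42826); squaring, (γ^2 - 427)^2 = 4·42826, i.e. γ^4 - 854γ^2 + 182329 - 171304 = 0, i.e. γ^4 - 854γ^2 + 11025 = 0. So γ is a root of x^4 - 854x^2 + 11025. This polynomial is irreducible over Q: it has no rational root (each ±√266 ± √161 is irrational), and any factorization into two quadratics over Q would force √(42826) ∈ Q (pairing opposite roots) or √266, √161 ∈ Q (other pairings), all impossible. Hence [Q(γ):Q] = 4 = [Q(√266, √161):Q], so Q(γ) = Q(√266, √161).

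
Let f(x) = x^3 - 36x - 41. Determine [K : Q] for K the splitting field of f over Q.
[K : Q] = 6

By the rational root test, any rational root of the monic integer polynomial f(x) = x^3 - 36x - 41 must be an integer dividing the constant term -41, i.e. one of ±{1, 41}. Evaluating: f(1) = -76, f(-1) = -6, f(41) = 67404, f(-41) = -67486; none is 0, so f has no rational root and is therefore irreducible over Q (a cubic with no linear factor over a field is irreducible). For an irreducible cubic, the Galois group is A_3 or S_3 according as the discriminant disc(f) = -4a^3 - 27b^2 = -4·(-36)^3 - 27·(-41)^2 = 141237 is or is not a square in Q. Here disc(f) = 141237 is not a perfect square in Q, so the Galois group of f over Q is not contained in A_3 and must be all of S_3. The splitting field has degree |S_3| = 6 over Q, so [K : Q] = 6.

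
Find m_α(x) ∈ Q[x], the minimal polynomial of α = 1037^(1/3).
m_α(x) = x^3 - 1037

α satisfies α^3 = 1037, so x^3 - 1037 annihilates α. By the rational root test, a rational root p/q (in lowest terms) of x^3 - 1037 would satisfy p^3 = 1037 q^3, forcing q = 1 and p^3 = 1037; but 1037 is not a perfect cube, contradiction. A monic cubic over Q with no rational root is irreducible (any nontrivial factorization would include a linear factor). Hence x^3 - 1037 is the minimal polynomial of α, and in particular [Q(α):Q] = 3.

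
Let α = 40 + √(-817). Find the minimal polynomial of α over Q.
m_α(x) = x^2 - 80x + 2417

From α - 40 = √(-817), squaring gives (α - 40)^2 = -817, i.e. α^2 - 80α + 1600 = -817, so α^2 - 80α + 2417 = 0. The discriminant of x^2 - 80x + 2417 is (-80)^2 - 4·(2417) = 6400 - 9668 = -3268, and 4·(-817) is not a perfect square in Q since -817 is squarefree and ≠ 1. Hence x^2 - 80x + 2417 is irreducible over Q and is the minimal polynomial of α.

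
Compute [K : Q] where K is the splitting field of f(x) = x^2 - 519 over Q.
[K : Q] = 2

f(x) = x^2 - 519 factors as (x - √519)(x + √519). The splitting field is K = Q(√519). Since 519 is squarefree and > 1, it is not a perfect square, so x^2 - 519 is irreducible over Q and [Q(√519) : Q] = 2. Hence [K : Q] = 2.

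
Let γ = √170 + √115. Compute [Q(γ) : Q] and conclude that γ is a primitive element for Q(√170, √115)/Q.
[Q(γ) : Q] = 4 (equivalently, Q(γ) = Q(√170, √115))

Obviously Q(γ) ⊆ Q(√170, √115), and [Q(√170, √115):Q] = 4 (since 170, 115 are distinct squarefree integers > 1 with 19550 not a perfect square). To show equality we compute the minimal polynomial of γ. From γ = √170 + √115: γ^2 = 170 + 2√(19550) + 115 = 285 + 2√(19550), so γ^2 - 285 = 2√(19550); squaring, (γ^2 - 285)^2 = 4·19550, i.e. γ^4 - 570γ^2 + 81225 - 78200 = 0, i.e. γ^4 - 570γ^2 + 3025 = 0. So γ is a root of x^4 - 570x^2 + 3025. This polynomial is irreducible over Q: it has no rational root (each ±√170 ± √115 is irrational), and any factorization into two quadratics over Q would force √(19550) ∈ Q (pairing opposite roots) or √170, √115 ∈ Q (other pairings), all impossible. Hence [Q(γ):Q] = 4 = [Q(√170, √115):Q], so Q(γ) = Q(√170, √115).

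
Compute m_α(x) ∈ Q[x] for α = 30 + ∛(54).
m_α(x) = x^3 - 90x^2 + 2700x - 27054

Set β = α - 30 = ∛(54), so β^3 = 54. Then (α - 30)^3 - 54 = 0, i.e. α is a root of g(x) = (x - 30)^3 - 54 = x^3 - 90x^2 + 2700x - 27054. Since g(x) = h(x - 30) where h(x) = x^3 - 54, and h is irreducible over Q (because 54 is not a perfect cube, so h has no rational root, and a monic cubic with no rational root is irreducible), g is also irreducible (irreducibility is preserved under the substitution x → x - 30). Hence m_α(x) = x^3 - 90x^2 + 2700x - 27054.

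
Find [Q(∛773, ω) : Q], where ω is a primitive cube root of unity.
[Q(∛773, ω) : Q] = 6

[Q(∛773):Q] = 3 (min poly x^3 - 773, irreducible since 773 is not a perfect cube). [Q(ω):Q] = 2 (min poly x^2 + x + 1). Since Q(∛773) ⊂ R and ω ∉ R, we have ω ∉ Q(∛773), so x^2 + x + 1 remains irreducible over Q(∛773) and [Q(∛773, ω) : Q(∛773)] = 2. By the tower law, [Q(∛773, ω) : Q] = 3 · 2 = 6. (In fact Q(∛773, ω) is the splitting field of x^3 - 773 over Q.)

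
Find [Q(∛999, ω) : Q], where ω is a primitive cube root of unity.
[Q(∛999, ω) : Q] = 6

[Q(∛999):Q] = 3 (min poly x^3 - 999, irreducible since 999 is not a perfect cube). [Q(ω):Q] = 2 (min poly x^2 + x + 1). Since Q(∛999) ⊂ R and ω ∉ R, we have ω ∉ Q(∛999), so x^2 + x + 1 remains irreducible over Q(∛999) and [Q(∛999, ω) : Q(∛999)] = 2. By the tower law, [Q(∛999, ω) : Q] = 3 · 2 = 6. (In fact Q(∛999, ω) is the splitting field of x^3 - 999 over Q.)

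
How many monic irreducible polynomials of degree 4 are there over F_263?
There are 1196070348 monic irreducible polynomials of degree 4 over F_263

Each element of F_{263^4} that lies in no proper subfield is a root of exactly one monic irreducible of degree 4 over F_263, and each such polynomial has 4 distinct roots in F_{263^4}. By Möbius inversion the count is N_263(4) = (1/4) Σ_{d|4} μ(4/d) · 263^d = (1/4)(μ(4)·263^1 + μ(2)·263^2 + μ(1)·263^4) = 4784281392/4 = 1196070348.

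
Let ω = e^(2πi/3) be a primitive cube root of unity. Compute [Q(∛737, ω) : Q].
[Q(∛737, ω) : Q] = 6

[Q(∛737):Q] = 3 (min poly x^3 - 737, irreducible since 737 is not a perfect cube). [Q(ω):Q] = 2 (min poly x^2 + x + 1). Since Q(∛737) ⊂ R and ω ∉ R, we have ω ∉ Q(∛737), so x^2 + x + 1 remains irreducible over Q(∛737) and [Q(∛737, ω) : Q(∛737)] = 2. By the tower law, [Q(∛737, ω) : Q] = 3 · 2 = 6. (In fact Q(∛737, ω) is the splitting field of x^3 - 737 over Q.)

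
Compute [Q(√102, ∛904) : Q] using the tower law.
[Q(√102, ∛904) : Q] = 6

Let L = Q(√102, ∛904). Since Q(√102) ⊂ L and [Q(√102):Q] = 2, the tower law gives 2 | [L:Q]. Likewise Q(∛904) ⊂ L with [Q(∛904):Q] = 3 (because 904 is not a perfect cube), so 3 | [L:Q]. As gcd(2,3) = 1, [L:Q] is divisible by 6. Conversely L is generated over Q by √102 and ∛904, so [L:Q] ≤ 2·3 = 6. Therefore [Q(√102, ∛904) : Q] = 6.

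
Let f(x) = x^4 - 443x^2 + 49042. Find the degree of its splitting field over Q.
[K : Q] = 4

Solving the quadratic in x^2: x^2 = (443 ± √(443^2 - 4·49042))/2 = (443 ± √81)/2 = (443 ± 9)/2, giving x^2 = 226 or x^2 = 217. So f(x) = (x^2 - 226)(x^2 - 217) and the roots of f are ±√226, ±√217. Hence the splitting field is K = Q(√226, √217). Since 226 and 217 are distinct squarefree integers > 1, their product 49042 is not a perfect square, so √217 ∉ Q(√226). By the tower law [K:Q] = [Q(√226,√217):Q(√226)] · [Q(√226):Q] = 2 · 2 = 4.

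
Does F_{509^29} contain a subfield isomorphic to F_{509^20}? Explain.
No: F_{509^20} is not a subfield of F_{509^29}

F_{p^m} embeds in F_{p^n} iff m | n. Here 20 ∤ 29 (since 29 = 1·20 + 9 with remainder 9 ≠ 0), so F_{509^20} is not a subfield of F_{509^29}. Equivalently: if it were, the tower law would give 20 = [F_{509^20}:F_509] dividing [F_{509^29}:F_509] = 29, contradiction.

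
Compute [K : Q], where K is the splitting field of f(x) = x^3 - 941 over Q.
[K : Q] = 6

The roots of x^3 - 941 are ∛941, ω∛941, ω^2∛941 where ω = e^(2πi/3) is a primitive cube root of unity, so K = Q(∛941, ω). Now [Q(∛941):Q] = 3 (since 941 is not a perfect cube, x^3 - 941 is irreducible) and [Q(ω):Q] = 2. Both 2 and 3 divide [K:Q], and [K:Q] ≤ 3·2 = 6, so [K:Q] = 6. (Equivalently: Q(∛941) ⊂ R but ω ∉ R, so [K : Q(∛941)] = 2.)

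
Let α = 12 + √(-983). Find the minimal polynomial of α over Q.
m_α(x) = x^2 - 24x + 1127

From α - 12 = √(-983), squaring gives (α - 12)^2 = -983, i.e. α^2 - 24α + 144 = -983, so α^2 - 24α + 1127 = 0. The discriminant of x^2 - 24x + 1127 is (-24)^2 - 4·(1127) = 576 - 4508 = -3932, and 4·(-983) is not a perfect square in Q since -983 is squarefree and ≠ 1. Hence x^2 - 24x + 1127 is irreducible over Q and is the minimal polynomial of α.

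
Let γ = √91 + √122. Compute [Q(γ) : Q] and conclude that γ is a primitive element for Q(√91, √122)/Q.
[Q(γ) : Q] = 4 (equivalently, Q(γ) = Q(√91, √122))

Obviously Q(γ) ⊆ Q(√91, √122), and [Q(√91, √122):Q] = 4 (since 91, 122 are distinct squarefree integers > 1 with 11102 not a perfect square). To show equality we compute the minimal polynomial of γ. From γ = √91 + √122: γ^2 = 91 + 2√(11102) + 122 = 213 + 2√(11102), so γ^2 - 213 = 2√(11102); squaring, (γ^2 - 213)^2 = 4·11102, i.e. γ^4 - 426γ^2 + 45369 - 44408 = 0, i.e. γ^4 - 426γ^2 + 961 = 0. So γ is a root of x^4 - 426x^2 + 961. This polynomial is irreducible over Q: it has no rational root (each ±√91 ± √122 is irrational), and any factorization into two quadratics over Q would force √(11102) ∈ Q (pairing opposite roots) or √91, √122 ∈ Q (other pairings), all impossible. Hence [Q(γ):Q] = 4 = [Q(√91, √122):Q], so Q(γ) = Q(√91, √122).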